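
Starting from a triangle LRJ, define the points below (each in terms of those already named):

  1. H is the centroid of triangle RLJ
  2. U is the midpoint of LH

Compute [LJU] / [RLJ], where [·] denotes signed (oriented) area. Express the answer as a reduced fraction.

[LJU]:[RLJ] = 1/6

Choose coordinates L = (0, 0), R = (1, 0), J = (0, 1).
1. H is the centroid of triangle RLJ ⇒ H = (1/3, 1/3)
2. U is the midpoint of LH ⇒ U = (1/6, 1/6)
2·[LJU] = -1/6, 2·[RLJ] = -1
[LJU]:[RLJ] = -1/6:-1 = 1/6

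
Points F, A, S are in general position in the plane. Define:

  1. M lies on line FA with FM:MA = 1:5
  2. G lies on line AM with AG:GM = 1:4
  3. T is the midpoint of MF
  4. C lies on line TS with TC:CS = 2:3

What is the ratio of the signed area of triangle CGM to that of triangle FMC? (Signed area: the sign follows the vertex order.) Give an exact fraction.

[CGM]:[FMC] = -4

Assign F = (0, 0), A = (1, 0), S = (0, 1) — the answer is frame-independent, so this choice is without loss of generality.
1. M lies on line FA with FM:MA = 1:5 ⇒ M = (1/6, 0)
2. G lies on line AM with AG:GM = 1:4 ⇒ G = (5/6, 0)
3. T is the midpoint of MF ⇒ T = (1/12, 0)
4. C lies on line TS with TC:CS = 2:3 ⇒ C = (1/20, 2/5)
2·[CGM] = -4/15, 2·[FMC] = 1/15
[CGM]:[FMC] = -4/15:1/15 = -4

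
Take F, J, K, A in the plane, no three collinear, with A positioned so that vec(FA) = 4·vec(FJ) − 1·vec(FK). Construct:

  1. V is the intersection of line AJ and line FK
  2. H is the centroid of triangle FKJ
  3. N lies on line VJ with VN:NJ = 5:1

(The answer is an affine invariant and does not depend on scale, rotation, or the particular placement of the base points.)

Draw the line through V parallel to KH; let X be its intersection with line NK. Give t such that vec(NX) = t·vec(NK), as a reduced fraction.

t = 25/13

Assign F = (0, 0), J = (1, 0), K = (0, 1), A = (4, -1) — the answer is frame-independent, so this choice is without loss of generality.
1. V is the intersection of line AJ and line FK ⇒ V = (0, 1/3)
2. H is the centroid of triangle FKJ ⇒ H = (1/3, 1/3)
3. N lies on line VJ with VN:NJ = 5:1 ⇒ N = (5/6, 1/18)
through V parallel to KH: direction (1/3, -2/3); meets NK at X = (-10/13, 73/39)
X = N + t·(K−N) with t = 25/13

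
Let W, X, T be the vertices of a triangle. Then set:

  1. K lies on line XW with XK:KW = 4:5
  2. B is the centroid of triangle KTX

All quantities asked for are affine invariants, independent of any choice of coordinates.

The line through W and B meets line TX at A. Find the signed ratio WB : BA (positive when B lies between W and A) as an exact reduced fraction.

WB:BA = 23/4

Assign W = (0, 0), X = (1, 0), T = (0, 1) — the answer is frame-independent, so this choice is without loss of generality.
1. K lies on line XW with XK:KW = 4:5 ⇒ K = (5/9, 0)
2. B is the centroid of triangle KTX ⇒ B = (14/27, 1/3)
line WB meets TX at A = (14/23, 9/23)
B = W + t·(A−W) with t = 23/27, so WB:BA = 23/27:4/27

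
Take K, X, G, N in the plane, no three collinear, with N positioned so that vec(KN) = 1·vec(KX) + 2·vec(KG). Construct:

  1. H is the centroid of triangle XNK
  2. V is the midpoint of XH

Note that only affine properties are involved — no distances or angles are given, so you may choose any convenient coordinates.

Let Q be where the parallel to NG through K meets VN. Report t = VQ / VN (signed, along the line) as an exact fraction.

t = 1/3

Work in coordinates with K = (0, 0), X = (1, 0), G = (0, 1), N = (1, 2).
1. H is the centroid of triangle XNK ⇒ H = (2/3, 2/3)
2. V is the midpoint of XH ⇒ V = (5/6, 1/3)
through K parallel to NG: direction (-1, -1); meets VN at Q = (8/9, 8/9)
Q = V + t·(N−V) with t = 1/3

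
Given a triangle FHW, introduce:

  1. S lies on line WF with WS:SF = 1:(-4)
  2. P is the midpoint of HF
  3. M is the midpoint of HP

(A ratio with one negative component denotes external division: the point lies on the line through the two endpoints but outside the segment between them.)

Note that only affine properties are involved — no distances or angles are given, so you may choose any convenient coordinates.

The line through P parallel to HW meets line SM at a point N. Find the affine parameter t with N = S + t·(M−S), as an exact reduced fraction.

t = 10/7

Work in coordinates with F = (0, 0), H = (1, 0), W = (0, 1).
1. S lies on line WF with WS:SF = 1:(-4) ⇒ S = (0, 4/3)
2. P is the midpoint of HF ⇒ P = (1/2, 0)
3. M is the midpoint of HP ⇒ M = (3/4, 0)
through P parallel to HW: direction (-1, 1); meets SM at N = (15/14, -4/7)
N = S + t·(M−S) with t = 10/7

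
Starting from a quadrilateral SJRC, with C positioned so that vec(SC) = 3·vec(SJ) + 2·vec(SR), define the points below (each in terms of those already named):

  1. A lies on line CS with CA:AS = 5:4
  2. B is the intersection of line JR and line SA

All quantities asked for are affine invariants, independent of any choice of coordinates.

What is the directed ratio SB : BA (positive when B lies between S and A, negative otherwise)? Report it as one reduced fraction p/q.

Set S = (0, 0), J = (1, 0), R = (0, 1), C = (3, 2); any affine frame gives the same invariant.
1. A lies on line CS with CA:AS = 5:4 ⇒ A = (4/3, 8/9)
2. B is the intersection of line JR and line SA ⇒ B = (3/5, 2/5)
B = S + t·(A−S) with t = 9/20, so SB:BA = t:(1−t) = 9/20:11/20

SB:BA = 9/11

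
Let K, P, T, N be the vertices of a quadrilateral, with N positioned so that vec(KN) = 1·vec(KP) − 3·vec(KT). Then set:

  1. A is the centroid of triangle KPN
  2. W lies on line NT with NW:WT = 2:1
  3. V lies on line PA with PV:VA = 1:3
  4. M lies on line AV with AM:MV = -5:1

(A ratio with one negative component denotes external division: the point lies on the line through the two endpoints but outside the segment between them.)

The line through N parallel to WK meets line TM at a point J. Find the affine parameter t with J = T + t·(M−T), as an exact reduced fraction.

Set K = (0, 0), P = (1, 0), T = (0, 1), N = (1, -3); any affine frame gives the same invariant.
1. A is the centroid of triangle KPN ⇒ A = (2/3, -1)
2. W lies on line NT with NW:WT = 2:1 ⇒ W = (1/3, -1/3)
3. V lies on line PA with PV:VA = 1:3 ⇒ V = (11/12, -1/4)
4. M lies on line AV with AM:MV = -5:1 ⇒ M = (47/48, -1/16)
through N parallel to WK: direction (-1/3, 1/3); meets TM at J = (141/4, -149/4)
J = T + t·(M−T) with t = 36

t = 36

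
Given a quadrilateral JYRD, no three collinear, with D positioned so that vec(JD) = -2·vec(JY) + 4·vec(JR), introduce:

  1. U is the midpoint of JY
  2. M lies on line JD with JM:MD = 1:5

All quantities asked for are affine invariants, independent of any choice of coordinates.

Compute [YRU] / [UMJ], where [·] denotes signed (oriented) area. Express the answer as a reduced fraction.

Assign J = (0, 0), Y = (1, 0), R = (0, 1), D = (-2, 4) — the answer is frame-independent, so this choice is without loss of generality.
1. U is the midpoint of JY ⇒ U = (1/2, 0)
2. M lies on line JD with JM:MD = 1:5 ⇒ M = (-1/3, 2/3)
2·[YRU] = 1/2, 2·[UMJ] = 1/3
[YRU]:[UMJ] = 1/2:1/3 = 3/2

[YRU]:[UMJ] = 3/2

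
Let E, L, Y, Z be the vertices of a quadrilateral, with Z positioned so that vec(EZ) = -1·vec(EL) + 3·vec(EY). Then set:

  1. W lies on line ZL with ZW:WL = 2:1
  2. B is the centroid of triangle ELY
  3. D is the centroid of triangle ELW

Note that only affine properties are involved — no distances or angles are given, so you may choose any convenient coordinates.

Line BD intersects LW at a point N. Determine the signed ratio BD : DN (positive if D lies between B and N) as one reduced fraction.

Choose coordinates E = (0, 0), L = (1, 0), Y = (0, 1), Z = (-1, 3).
1. W lies on line ZL with ZW:WL = 2:1 ⇒ W = (1/3, 1)
2. B is the centroid of triangle ELY ⇒ B = (1/3, 1/3)
3. D is the centroid of triangle ELW ⇒ D = (4/9, 1/3)
line BD meets LW at N = (7/9, 1/3)
D = B + t·(N−B) with t = 1/4, so BD:DN = 1/4:3/4

BD:DN = 1/3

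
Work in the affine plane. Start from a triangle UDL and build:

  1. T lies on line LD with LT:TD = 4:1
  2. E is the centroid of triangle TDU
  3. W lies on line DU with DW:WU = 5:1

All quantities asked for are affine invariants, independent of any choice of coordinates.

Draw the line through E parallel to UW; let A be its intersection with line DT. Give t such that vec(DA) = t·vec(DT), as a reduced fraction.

Set U = (0, 0), D = (1, 0), L = (0, 1); any affine frame gives the same invariant.
1. T lies on line LD with LT:TD = 4:1 ⇒ T = (4/5, 1/5)
2. E is the centroid of triangle TDU ⇒ E = (3/5, 1/15)
3. W lies on line DU with DW:WU = 5:1 ⇒ W = (1/6, 0)
through E parallel to UW: direction (1/6, 0); meets DT at A = (14/15, 1/15)
A = D + t·(T−D) with t = 1/3

t = 1/3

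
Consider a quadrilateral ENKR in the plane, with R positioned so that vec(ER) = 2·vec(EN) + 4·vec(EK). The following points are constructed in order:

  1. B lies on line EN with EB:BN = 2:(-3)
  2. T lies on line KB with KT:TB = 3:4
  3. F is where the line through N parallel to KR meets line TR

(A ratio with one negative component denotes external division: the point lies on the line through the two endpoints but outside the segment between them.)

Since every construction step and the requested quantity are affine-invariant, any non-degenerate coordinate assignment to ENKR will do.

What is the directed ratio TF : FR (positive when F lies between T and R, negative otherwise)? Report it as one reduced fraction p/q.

TF:FR = -47/35

Work in coordinates with E = (0, 0), N = (1, 0), K = (0, 1), R = (2, 4).
1. B lies on line EN with EB:BN = 2:(-3) ⇒ B = (-2, 0)
2. T lies on line KB with KT:TB = 3:4 ⇒ T = (-6/7, 4/7)
3. F is where the line through N parallel to KR meets line TR ⇒ F = (31/3, 14)
F = T + t·(R−T) with t = 47/12, so TF:FR = t:(1−t) = 47/12:-35/12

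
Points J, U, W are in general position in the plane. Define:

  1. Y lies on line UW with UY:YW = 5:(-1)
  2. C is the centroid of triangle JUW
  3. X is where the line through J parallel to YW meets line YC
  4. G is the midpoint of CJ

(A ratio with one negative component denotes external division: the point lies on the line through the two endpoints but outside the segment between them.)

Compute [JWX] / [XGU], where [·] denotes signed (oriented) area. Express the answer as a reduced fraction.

Assign J = (0, 0), U = (1, 0), W = (0, 1) — the answer is frame-independent, so this choice is without loss of generality.
1. Y lies on line UW with UY:YW = 5:(-1) ⇒ Y = (-1/4, 5/4)
2. C is the centroid of triangle JUW ⇒ C = (1/3, 1/3)
3. X is where the line through J parallel to YW meets line YC ⇒ X = (3/2, -3/2)
4. G is the midpoint of CJ ⇒ G = (1/6, 1/6)
2·[JWX] = -3/2, 2·[XGU] = -7/6
[JWX]:[XGU] = -3/2:-7/6 = 9/7

[JWX]:[XGU] = 9/7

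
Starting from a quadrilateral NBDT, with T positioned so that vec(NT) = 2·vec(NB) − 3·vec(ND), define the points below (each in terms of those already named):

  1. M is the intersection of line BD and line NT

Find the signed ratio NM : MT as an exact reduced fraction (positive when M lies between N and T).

NM:MT = -1/2

Choose coordinates N = (0, 0), B = (1, 0), D = (0, 1), T = (2, -3).
1. M is the intersection of line BD and line NT ⇒ M = (-2, 3)
M = N + t·(T−N) with t = -1, so NM:MT = t:(1−t) = -1:2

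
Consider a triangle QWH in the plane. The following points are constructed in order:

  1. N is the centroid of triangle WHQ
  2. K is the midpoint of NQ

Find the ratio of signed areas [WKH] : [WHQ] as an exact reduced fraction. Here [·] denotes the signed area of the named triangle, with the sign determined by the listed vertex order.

[WKH]:[WHQ] = -2/3

Work in coordinates with Q = (0, 0), W = (1, 0), H = (0, 1).
1. N is the centroid of triangle WHQ ⇒ N = (1/3, 1/3)
2. K is the midpoint of NQ ⇒ K = (1/6, 1/6)
2·[WKH] = -2/3, 2·[WHQ] = 1
[WKH]:[WHQ] = -2/3:1 = -2/3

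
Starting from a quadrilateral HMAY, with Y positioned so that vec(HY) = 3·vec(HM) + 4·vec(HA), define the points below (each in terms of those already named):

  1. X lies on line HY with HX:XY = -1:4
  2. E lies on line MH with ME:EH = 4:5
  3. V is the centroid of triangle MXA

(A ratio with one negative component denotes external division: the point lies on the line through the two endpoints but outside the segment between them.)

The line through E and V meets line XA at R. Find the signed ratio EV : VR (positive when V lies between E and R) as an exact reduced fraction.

Set H = (0, 0), M = (1, 0), A = (0, 1), Y = (3, 4); any affine frame gives the same invariant.
1. X lies on line HY with HX:XY = -1:4 ⇒ X = (-1, -4/3)
2. E lies on line MH with ME:EH = 4:5 ⇒ E = (5/9, 0)
3. V is the centroid of triangle MXA ⇒ V = (0, -1/9)
line EV meets XA at R = (-25/48, -31/144)
V = E + t·(R−E) with t = 16/31, so EV:VR = 16/31:15/31

EV:VR = 16/15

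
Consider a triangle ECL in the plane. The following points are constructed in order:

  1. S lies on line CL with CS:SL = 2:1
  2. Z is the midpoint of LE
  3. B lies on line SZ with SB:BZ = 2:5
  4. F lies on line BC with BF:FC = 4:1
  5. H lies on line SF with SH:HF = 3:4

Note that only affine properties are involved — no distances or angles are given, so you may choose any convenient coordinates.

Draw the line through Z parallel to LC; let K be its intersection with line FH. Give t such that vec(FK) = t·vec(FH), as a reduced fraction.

t = -231/8

Assign E = (0, 0), C = (1, 0), L = (0, 1) — the answer is frame-independent, so this choice is without loss of generality.
1. S lies on line CL with CS:SL = 2:1 ⇒ S = (1/3, 2/3)
2. Z is the midpoint of LE ⇒ Z = (0, 1/2)
3. B lies on line SZ with SB:BZ = 2:5 ⇒ B = (5/21, 13/21)
4. F lies on line BC with BF:FC = 4:1 ⇒ F = (89/105, 13/105)
5. H lies on line SF with SH:HF = 3:4 ⇒ H = (407/735, 319/735)
through Z parallel to LC: direction (1, -1); meets FH at K = (28/3, -53/6)
K = F + t·(H−F) with t = -231/8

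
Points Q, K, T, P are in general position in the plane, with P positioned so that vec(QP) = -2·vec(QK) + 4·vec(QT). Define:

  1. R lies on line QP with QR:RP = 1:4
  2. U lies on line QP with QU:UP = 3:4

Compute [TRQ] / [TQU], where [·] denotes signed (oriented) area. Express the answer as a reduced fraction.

Assign Q = (0, 0), K = (1, 0), T = (0, 1), P = (-2, 4) — the answer is frame-independent, so this choice is without loss of generality.
1. R lies on line QP with QR:RP = 1:4 ⇒ R = (-2/5, 4/5)
2. U lies on line QP with QU:UP = 3:4 ⇒ U = (-6/7, 12/7)
2·[TRQ] = 2/5, 2·[TQU] = -6/7
[TRQ]:[TQU] = 2/5:-6/7 = -7/15

[TRQ]:[TQU] = -7/15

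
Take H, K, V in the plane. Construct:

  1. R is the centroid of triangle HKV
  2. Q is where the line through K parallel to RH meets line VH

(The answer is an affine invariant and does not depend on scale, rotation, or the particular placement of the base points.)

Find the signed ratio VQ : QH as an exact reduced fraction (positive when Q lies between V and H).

Assign H = (0, 0), K = (1, 0), V = (0, 1) — the answer is frame-independent, so this choice is without loss of generality.
1. R is the centroid of triangle HKV ⇒ R = (1/3, 1/3)
2. Q is where the line through K parallel to RH meets line VH ⇒ Q = (0, -1)
Q = V + t·(H−V) with t = 2, so VQ:QH = t:(1−t) = 2:-1

VQ:QH = -2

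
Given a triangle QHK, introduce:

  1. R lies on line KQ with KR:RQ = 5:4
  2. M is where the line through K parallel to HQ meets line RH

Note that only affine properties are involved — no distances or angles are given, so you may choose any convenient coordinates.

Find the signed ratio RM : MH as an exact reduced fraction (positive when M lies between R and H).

Choose coordinates Q = (0, 0), H = (1, 0), K = (0, 1).
1. R lies on line KQ with KR:RQ = 5:4 ⇒ R = (0, 4/9)
2. M is where the line through K parallel to HQ meets line RH ⇒ M = (-5/4, 1)
M = R + t·(H−R) with t = -5/4, so RM:MH = t:(1−t) = -5/4:9/4

RM:MH = -5/9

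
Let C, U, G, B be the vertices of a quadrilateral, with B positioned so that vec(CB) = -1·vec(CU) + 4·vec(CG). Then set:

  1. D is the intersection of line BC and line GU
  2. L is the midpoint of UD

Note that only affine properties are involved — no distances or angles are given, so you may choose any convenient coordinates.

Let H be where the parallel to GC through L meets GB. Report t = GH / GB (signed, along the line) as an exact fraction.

t = -1/3

Assign C = (0, 0), U = (1, 0), G = (0, 1), B = (-1, 4) — the answer is frame-independent, so this choice is without loss of generality.
1. D is the intersection of line BC and line GU ⇒ D = (-1/3, 4/3)
2. L is the midpoint of UD ⇒ L = (1/3, 2/3)
through L parallel to GC: direction (0, -1); meets GB at H = (1/3, 0)
H = G + t·(B−G) with t = -1/3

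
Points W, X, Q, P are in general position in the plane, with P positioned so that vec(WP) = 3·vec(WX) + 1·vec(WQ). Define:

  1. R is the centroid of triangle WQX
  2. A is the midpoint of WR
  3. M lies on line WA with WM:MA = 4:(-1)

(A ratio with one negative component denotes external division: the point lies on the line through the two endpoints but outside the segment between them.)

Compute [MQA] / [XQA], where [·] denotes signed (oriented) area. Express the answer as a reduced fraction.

[MQA]:[XQA] = 1/12

Work in coordinates with W = (0, 0), X = (1, 0), Q = (0, 1), P = (3, 1).
1. R is the centroid of triangle WQX ⇒ R = (1/3, 1/3)
2. A is the midpoint of WR ⇒ A = (1/6, 1/6)
3. M lies on line WA with WM:MA = 4:(-1) ⇒ M = (2/9, 2/9)
2·[MQA] = 1/18, 2·[XQA] = 2/3
[MQA]:[XQA] = 1/18:2/3 = 1/12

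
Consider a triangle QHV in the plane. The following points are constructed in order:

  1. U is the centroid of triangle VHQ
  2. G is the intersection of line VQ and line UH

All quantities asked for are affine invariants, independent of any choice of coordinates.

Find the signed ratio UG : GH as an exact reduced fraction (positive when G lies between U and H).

UG:GH = -1/3

Set Q = (0, 0), H = (1, 0), V = (0, 1); any affine frame gives the same invariant.
1. U is the centroid of triangle VHQ ⇒ U = (1/3, 1/3)
2. G is the intersection of line VQ and line UH ⇒ G = (0, 1/2)
G = U + t·(H−U) with t = -1/2, so UG:GH = t:(1−t) = -1/2:3/2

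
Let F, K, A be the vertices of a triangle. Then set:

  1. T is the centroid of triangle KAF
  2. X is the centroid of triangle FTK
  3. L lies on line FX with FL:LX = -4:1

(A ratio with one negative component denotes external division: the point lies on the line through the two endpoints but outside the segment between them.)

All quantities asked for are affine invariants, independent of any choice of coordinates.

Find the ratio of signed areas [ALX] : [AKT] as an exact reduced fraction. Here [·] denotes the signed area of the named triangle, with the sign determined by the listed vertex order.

Set F = (0, 0), K = (1, 0), A = (0, 1); any affine frame gives the same invariant.
1. T is the centroid of triangle KAF ⇒ T = (1/3, 1/3)
2. X is the centroid of triangle FTK ⇒ X = (4/9, 1/9)
3. L lies on line FX with FL:LX = -4:1 ⇒ L = (16/27, 4/27)
2·[ALX] = -4/27, 2·[AKT] = -1/3
[ALX]:[AKT] = -4/27:-1/3 = 4/9

[ALX]:[AKT] = 4/9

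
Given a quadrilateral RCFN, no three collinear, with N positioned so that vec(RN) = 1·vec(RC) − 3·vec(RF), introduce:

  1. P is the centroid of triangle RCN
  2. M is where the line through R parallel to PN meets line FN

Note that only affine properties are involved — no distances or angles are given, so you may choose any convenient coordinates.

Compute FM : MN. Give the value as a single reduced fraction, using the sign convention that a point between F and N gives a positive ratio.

Set R = (0, 0), C = (1, 0), F = (0, 1), N = (1, -3); any affine frame gives the same invariant.
1. P is the centroid of triangle RCN ⇒ P = (2/3, -1)
2. M is where the line through R parallel to PN meets line FN ⇒ M = (-1/2, 3)
M = F + t·(N−F) with t = -1/2, so FM:MN = t:(1−t) = -1/2:3/2

FM:MN = -1/3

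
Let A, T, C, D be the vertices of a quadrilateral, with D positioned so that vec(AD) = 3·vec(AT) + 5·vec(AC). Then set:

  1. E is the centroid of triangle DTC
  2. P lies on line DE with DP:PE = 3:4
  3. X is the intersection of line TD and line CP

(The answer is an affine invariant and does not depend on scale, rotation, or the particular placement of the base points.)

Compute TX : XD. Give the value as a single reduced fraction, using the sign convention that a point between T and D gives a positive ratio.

TX:XD = 5

Work in coordinates with A = (0, 0), T = (1, 0), C = (0, 1), D = (3, 5).
1. E is the centroid of triangle DTC ⇒ E = (4/3, 2)
2. P lies on line DE with DP:PE = 3:4 ⇒ P = (16/7, 26/7)
3. X is the intersection of line TD and line CP ⇒ X = (8/3, 25/6)
X = T + t·(D−T) with t = 5/6, so TX:XD = t:(1−t) = 5/6:1/6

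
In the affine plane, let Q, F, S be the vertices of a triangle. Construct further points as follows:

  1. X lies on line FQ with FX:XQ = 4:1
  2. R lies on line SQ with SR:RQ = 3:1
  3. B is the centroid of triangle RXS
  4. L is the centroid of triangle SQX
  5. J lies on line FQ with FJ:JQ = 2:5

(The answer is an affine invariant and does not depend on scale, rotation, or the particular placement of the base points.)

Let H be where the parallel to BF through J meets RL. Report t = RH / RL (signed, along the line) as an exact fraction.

t = 81/133

Choose coordinates Q = (0, 0), F = (1, 0), S = (0, 1).
1. X lies on line FQ with FX:XQ = 4:1 ⇒ X = (1/5, 0)
2. R lies on line SQ with SR:RQ = 3:1 ⇒ R = (0, 1/4)
3. B is the centroid of triangle RXS ⇒ B = (1/15, 5/12)
4. L is the centroid of triangle SQX ⇒ L = (1/15, 1/3)
5. J lies on line FQ with FJ:JQ = 2:5 ⇒ J = (5/7, 0)
through J parallel to BF: direction (14/15, -5/12); meets RL at H = (27/665, 40/133)
H = R + t·(L−R) with t = 81/133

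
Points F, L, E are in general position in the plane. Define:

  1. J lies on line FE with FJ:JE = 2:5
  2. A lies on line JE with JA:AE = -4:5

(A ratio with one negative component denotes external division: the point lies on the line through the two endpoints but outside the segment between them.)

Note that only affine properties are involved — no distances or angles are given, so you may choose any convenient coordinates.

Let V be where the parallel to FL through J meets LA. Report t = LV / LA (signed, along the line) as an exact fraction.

Choose coordinates F = (0, 0), L = (1, 0), E = (0, 1).
1. J lies on line FE with FJ:JE = 2:5 ⇒ J = (0, 2/7)
2. A lies on line JE with JA:AE = -4:5 ⇒ A = (0, -18/7)
through J parallel to FL: direction (1, 0); meets LA at V = (10/9, 2/7)
V = L + t·(A−L) with t = -1/9

t = -1/9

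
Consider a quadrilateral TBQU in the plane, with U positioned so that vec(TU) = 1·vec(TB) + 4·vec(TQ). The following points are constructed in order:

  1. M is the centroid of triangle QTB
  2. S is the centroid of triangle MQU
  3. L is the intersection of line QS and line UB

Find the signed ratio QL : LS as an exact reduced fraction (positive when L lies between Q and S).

Set T = (0, 0), B = (1, 0), Q = (0, 1), U = (1, 4); any affine frame gives the same invariant.
1. M is the centroid of triangle QTB ⇒ M = (1/3, 1/3)
2. S is the centroid of triangle MQU ⇒ S = (4/9, 16/9)
3. L is the intersection of line QS and line UB ⇒ L = (1, 11/4)
L = Q + t·(S−Q) with t = 9/4, so QL:LS = t:(1−t) = 9/4:-5/4

QL:LS = -9/5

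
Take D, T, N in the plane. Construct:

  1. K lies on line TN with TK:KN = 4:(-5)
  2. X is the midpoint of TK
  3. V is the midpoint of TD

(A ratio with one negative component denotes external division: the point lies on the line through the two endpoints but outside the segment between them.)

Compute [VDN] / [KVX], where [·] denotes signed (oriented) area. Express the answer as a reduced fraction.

Work in coordinates with D = (0, 0), T = (1, 0), N = (0, 1).
1. K lies on line TN with TK:KN = 4:(-5) ⇒ K = (5, -4)
2. X is the midpoint of TK ⇒ X = (3, -2)
3. V is the midpoint of TD ⇒ V = (1/2, 0)
2·[VDN] = -1/2, 2·[KVX] = -1
[VDN]:[KVX] = -1/2:-1 = 1/2

[VDN]:[KVX] = 1/2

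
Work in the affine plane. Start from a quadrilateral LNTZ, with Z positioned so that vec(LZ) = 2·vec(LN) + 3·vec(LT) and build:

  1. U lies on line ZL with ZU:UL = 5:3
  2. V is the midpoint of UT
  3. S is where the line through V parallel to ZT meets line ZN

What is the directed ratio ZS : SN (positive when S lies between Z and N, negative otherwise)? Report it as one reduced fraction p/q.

ZS:SN = 5/27

Work in coordinates with L = (0, 0), N = (1, 0), T = (0, 1), Z = (2, 3).
1. U lies on line ZL with ZU:UL = 5:3 ⇒ U = (3/4, 9/8)
2. V is the midpoint of UT ⇒ V = (3/8, 17/16)
3. S is where the line through V parallel to ZT meets line ZN ⇒ S = (59/32, 81/32)
S = Z + t·(N−Z) with t = 5/32, so ZS:SN = t:(1−t) = 5/32:27/32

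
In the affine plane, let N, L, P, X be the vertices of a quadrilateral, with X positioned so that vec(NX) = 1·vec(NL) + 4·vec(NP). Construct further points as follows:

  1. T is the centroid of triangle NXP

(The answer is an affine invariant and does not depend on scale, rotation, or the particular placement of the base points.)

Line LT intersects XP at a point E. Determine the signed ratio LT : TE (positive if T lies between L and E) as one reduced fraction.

LT:TE = 11

Choose coordinates N = (0, 0), L = (1, 0), P = (0, 1), X = (1, 4).
1. T is the centroid of triangle NXP ⇒ T = (1/3, 5/3)
line LT meets XP at E = (3/11, 20/11)
T = L + t·(E−L) with t = 11/12, so LT:TE = 11/12:1/12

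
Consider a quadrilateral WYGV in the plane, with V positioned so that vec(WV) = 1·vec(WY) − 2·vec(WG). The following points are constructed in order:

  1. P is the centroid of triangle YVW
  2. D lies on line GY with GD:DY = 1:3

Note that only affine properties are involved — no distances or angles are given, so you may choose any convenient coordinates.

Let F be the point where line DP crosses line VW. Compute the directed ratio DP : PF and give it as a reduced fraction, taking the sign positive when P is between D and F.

DP:PF = 7/8

Set W = (0, 0), Y = (1, 0), G = (0, 1), V = (1, -2); any affine frame gives the same invariant.
1. P is the centroid of triangle YVW ⇒ P = (2/3, -2/3)
2. D lies on line GY with GD:DY = 1:3 ⇒ D = (1/4, 3/4)
line DP meets VW at F = (8/7, -16/7)
P = D + t·(F−D) with t = 7/15, so DP:PF = 7/15:8/15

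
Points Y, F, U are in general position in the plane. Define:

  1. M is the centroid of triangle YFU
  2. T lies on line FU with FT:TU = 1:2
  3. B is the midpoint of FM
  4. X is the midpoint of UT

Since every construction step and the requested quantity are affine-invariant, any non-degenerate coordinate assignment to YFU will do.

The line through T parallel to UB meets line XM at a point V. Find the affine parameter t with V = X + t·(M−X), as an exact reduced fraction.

Set Y = (0, 0), F = (1, 0), U = (0, 1); any affine frame gives the same invariant.
1. M is the centroid of triangle YFU ⇒ M = (1/3, 1/3)
2. T lies on line FU with FT:TU = 1:2 ⇒ T = (2/3, 1/3)
3. B is the midpoint of FM ⇒ B = (2/3, 1/6)
4. X is the midpoint of UT ⇒ X = (1/3, 2/3)
through T parallel to UB: direction (2/3, -5/6); meets XM at V = (1/3, 3/4)
V = X + t·(M−X) with t = -1/4

t = -1/4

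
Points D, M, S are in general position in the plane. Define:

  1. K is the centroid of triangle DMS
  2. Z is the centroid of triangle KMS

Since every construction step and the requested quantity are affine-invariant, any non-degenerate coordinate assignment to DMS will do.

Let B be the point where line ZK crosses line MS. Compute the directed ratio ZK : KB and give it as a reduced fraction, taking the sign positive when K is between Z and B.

ZK:KB = -2/3

Choose coordinates D = (0, 0), M = (1, 0), S = (0, 1).
1. K is the centroid of triangle DMS ⇒ K = (1/3, 1/3)
2. Z is the centroid of triangle KMS ⇒ Z = (4/9, 4/9)
line ZK meets MS at B = (1/2, 1/2)
K = Z + t·(B−Z) with t = -2, so ZK:KB = -2:3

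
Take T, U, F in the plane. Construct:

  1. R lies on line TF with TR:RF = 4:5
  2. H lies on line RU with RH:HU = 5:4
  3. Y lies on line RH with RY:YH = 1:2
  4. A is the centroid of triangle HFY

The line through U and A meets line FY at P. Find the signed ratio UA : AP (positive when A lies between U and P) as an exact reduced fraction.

UA:AP = 28/5

Choose coordinates T = (0, 0), U = (1, 0), F = (0, 1).
1. R lies on line TF with TR:RF = 4:5 ⇒ R = (0, 4/9)
2. H lies on line RU with RH:HU = 5:4 ⇒ H = (5/9, 16/81)
3. Y lies on line RH with RY:YH = 1:2 ⇒ Y = (5/27, 88/243)
4. A is the centroid of triangle HFY ⇒ A = (20/81, 379/729)
line UA meets FY at P = (85/756, 4169/6804)
A = U + t·(P−U) with t = 28/33, so UA:AP = 28/33:5/33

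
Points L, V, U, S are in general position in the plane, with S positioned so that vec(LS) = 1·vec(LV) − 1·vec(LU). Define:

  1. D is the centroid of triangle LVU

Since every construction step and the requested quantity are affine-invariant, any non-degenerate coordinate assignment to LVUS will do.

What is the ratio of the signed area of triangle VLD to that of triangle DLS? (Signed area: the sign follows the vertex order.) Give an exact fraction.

Assign L = (0, 0), V = (1, 0), U = (0, 1), S = (1, -1) — the answer is frame-independent, so this choice is without loss of generality.
1. D is the centroid of triangle LVU ⇒ D = (1/3, 1/3)
2·[VLD] = -1/3, 2·[DLS] = 2/3
[VLD]:[DLS] = -1/3:2/3 = -1/2

[VLD]:[DLS] = -1/2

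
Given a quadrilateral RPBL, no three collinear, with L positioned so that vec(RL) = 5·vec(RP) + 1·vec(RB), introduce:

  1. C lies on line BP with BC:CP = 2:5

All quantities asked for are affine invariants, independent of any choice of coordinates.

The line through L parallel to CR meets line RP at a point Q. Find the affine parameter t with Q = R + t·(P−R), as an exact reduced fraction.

t = 23/5

Assign R = (0, 0), P = (1, 0), B = (0, 1), L = (5, 1) — the answer is frame-independent, so this choice is without loss of generality.
1. C lies on line BP with BC:CP = 2:5 ⇒ C = (2/7, 5/7)
through L parallel to CR: direction (-2/7, -5/7); meets RP at Q = (23/5, 0)
Q = R + t·(P−R) with t = 23/5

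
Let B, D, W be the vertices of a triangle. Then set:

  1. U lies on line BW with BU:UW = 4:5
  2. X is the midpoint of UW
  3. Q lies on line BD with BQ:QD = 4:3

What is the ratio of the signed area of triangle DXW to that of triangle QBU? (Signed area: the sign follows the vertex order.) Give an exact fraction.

Set B = (0, 0), D = (1, 0), W = (0, 1); any affine frame gives the same invariant.
1. U lies on line BW with BU:UW = 4:5 ⇒ U = (0, 4/9)
2. X is the midpoint of UW ⇒ X = (0, 13/18)
3. Q lies on line BD with BQ:QD = 4:3 ⇒ Q = (4/7, 0)
2·[DXW] = -5/18, 2·[QBU] = -16/63
[DXW]:[QBU] = -5/18:-16/63 = 35/32

[DXW]:[QBU] = 35/32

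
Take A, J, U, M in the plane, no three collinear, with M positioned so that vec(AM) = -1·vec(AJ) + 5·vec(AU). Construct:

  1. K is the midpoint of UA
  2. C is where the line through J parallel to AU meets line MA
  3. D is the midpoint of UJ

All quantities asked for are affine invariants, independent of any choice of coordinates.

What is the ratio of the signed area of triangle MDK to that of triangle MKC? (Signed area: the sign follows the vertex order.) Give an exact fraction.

[MDK]:[MKC] = 9/4

Work in coordinates with A = (0, 0), J = (1, 0), U = (0, 1), M = (-1, 5).
1. K is the midpoint of UA ⇒ K = (0, 1/2)
2. C is where the line through J parallel to AU meets line MA ⇒ C = (1, -5)
3. D is the midpoint of UJ ⇒ D = (1/2, 1/2)
2·[MDK] = -9/4, 2·[MKC] = -1
[MDK]:[MKC] = -9/4:-1 = 9/4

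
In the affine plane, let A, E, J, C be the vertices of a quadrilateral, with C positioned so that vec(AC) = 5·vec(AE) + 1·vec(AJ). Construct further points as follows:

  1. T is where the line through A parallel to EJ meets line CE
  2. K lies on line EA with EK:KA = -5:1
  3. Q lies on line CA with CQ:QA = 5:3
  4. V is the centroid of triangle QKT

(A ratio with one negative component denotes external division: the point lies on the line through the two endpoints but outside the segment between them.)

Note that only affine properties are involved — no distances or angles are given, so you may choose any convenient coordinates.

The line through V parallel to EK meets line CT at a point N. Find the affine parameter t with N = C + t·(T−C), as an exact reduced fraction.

Work in coordinates with A = (0, 0), E = (1, 0), J = (0, 1), C = (5, 1).
1. T is where the line through A parallel to EJ meets line CE ⇒ T = (1/5, -1/5)
2. K lies on line EA with EK:KA = -5:1 ⇒ K = (-1/4, 0)
3. Q lies on line CA with CQ:QA = 5:3 ⇒ Q = (15/8, 3/8)
4. V is the centroid of triangle QKT ⇒ V = (73/120, 7/120)
through V parallel to EK: direction (-5/4, 0); meets CT at N = (37/30, 7/120)
N = C + t·(T−C) with t = 113/144

t = 113/144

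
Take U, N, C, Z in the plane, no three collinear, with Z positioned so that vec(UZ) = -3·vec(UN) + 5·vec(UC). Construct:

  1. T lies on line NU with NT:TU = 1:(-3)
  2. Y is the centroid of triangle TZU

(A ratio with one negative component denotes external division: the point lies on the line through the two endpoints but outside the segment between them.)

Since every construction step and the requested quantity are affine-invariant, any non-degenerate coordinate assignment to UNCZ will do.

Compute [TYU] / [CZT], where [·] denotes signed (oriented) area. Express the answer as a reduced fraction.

Set U = (0, 0), N = (1, 0), C = (0, 1), Z = (-3, 5); any affine frame gives the same invariant.
1. T lies on line NU with NT:TU = 1:(-3) ⇒ T = (3/2, 0)
2. Y is the centroid of triangle TZU ⇒ Y = (-1/2, 5/3)
2·[TYU] = 5/2, 2·[CZT] = -3
[TYU]:[CZT] = 5/2:-3 = -5/6

[TYU]:[CZT] = -5/6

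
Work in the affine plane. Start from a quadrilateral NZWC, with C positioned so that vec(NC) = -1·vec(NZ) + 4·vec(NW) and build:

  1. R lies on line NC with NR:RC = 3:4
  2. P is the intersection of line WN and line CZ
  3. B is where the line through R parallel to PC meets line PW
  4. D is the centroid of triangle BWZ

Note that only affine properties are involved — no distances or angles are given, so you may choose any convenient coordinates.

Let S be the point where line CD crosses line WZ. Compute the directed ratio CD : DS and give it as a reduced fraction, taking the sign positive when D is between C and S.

CD:DS = -43

Choose coordinates N = (0, 0), Z = (1, 0), W = (0, 1), C = (-1, 4).
1. R lies on line NC with NR:RC = 3:4 ⇒ R = (-3/7, 12/7)
2. P is the intersection of line WN and line CZ ⇒ P = (0, 2)
3. B is where the line through R parallel to PC meets line PW ⇒ B = (0, 6/7)
4. D is the centroid of triangle BWZ ⇒ D = (1/3, 13/21)
line CD meets WZ at S = (13/43, 30/43)
D = C + t·(S−C) with t = 43/42, so CD:DS = 43/42:-1/42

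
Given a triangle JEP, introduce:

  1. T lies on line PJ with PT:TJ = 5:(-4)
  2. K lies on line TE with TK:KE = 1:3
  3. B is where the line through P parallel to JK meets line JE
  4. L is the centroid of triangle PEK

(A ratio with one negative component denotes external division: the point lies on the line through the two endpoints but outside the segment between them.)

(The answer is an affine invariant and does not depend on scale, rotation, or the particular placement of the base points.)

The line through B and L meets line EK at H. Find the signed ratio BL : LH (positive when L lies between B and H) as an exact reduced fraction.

Choose coordinates J = (0, 0), E = (1, 0), P = (0, 1).
1. T lies on line PJ with PT:TJ = 5:(-4) ⇒ T = (0, -4)
2. K lies on line TE with TK:KE = 1:3 ⇒ K = (1/4, -3)
3. B is where the line through P parallel to JK meets line JE ⇒ B = (1/12, 0)
4. L is the centroid of triangle PEK ⇒ L = (5/12, -2/3)
line BL meets EK at H = (25/36, -11/9)
L = B + t·(H−B) with t = 6/11, so BL:LH = 6/11:5/11

BL:LH = 6/5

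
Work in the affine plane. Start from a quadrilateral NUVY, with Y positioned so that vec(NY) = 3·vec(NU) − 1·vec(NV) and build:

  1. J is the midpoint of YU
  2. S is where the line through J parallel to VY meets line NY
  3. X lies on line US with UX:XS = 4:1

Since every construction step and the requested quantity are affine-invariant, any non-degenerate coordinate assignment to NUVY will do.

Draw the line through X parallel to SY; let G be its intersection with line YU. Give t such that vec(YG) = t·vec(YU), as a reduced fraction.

t = 1/5

Set N = (0, 0), U = (1, 0), V = (0, 1), Y = (3, -1); any affine frame gives the same invariant.
1. J is the midpoint of YU ⇒ J = (2, -1/2)
2. S is where the line through J parallel to VY meets line NY ⇒ S = (5/2, -5/6)
3. X lies on line US with UX:XS = 4:1 ⇒ X = (11/5, -2/3)
through X parallel to SY: direction (1/2, -1/6); meets YU at G = (13/5, -4/5)
G = Y + t·(U−Y) with t = 1/5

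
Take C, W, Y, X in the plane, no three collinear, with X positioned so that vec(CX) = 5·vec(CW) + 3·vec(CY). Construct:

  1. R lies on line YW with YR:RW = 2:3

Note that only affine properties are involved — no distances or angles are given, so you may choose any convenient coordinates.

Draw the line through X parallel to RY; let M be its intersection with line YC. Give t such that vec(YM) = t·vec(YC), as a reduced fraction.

t = -7

Work in coordinates with C = (0, 0), W = (1, 0), Y = (0, 1), X = (5, 3).
1. R lies on line YW with YR:RW = 2:3 ⇒ R = (2/5, 3/5)
through X parallel to RY: direction (-2/5, 2/5); meets YC at M = (0, 8)
M = Y + t·(C−Y) with t = -7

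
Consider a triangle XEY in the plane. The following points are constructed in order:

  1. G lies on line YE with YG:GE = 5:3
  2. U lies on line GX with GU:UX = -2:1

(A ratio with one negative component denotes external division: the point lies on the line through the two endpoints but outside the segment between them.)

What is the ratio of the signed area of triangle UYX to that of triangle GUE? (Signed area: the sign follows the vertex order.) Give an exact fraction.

[UYX]:[GUE] = -5/6

Set X = (0, 0), E = (1, 0), Y = (0, 1); any affine frame gives the same invariant.
1. G lies on line YE with YG:GE = 5:3 ⇒ G = (5/8, 3/8)
2. U lies on line GX with GU:UX = -2:1 ⇒ U = (-5/8, -3/8)
2·[UYX] = -5/8, 2·[GUE] = 3/4
[UYX]:[GUE] = -5/8:3/4 = -5/6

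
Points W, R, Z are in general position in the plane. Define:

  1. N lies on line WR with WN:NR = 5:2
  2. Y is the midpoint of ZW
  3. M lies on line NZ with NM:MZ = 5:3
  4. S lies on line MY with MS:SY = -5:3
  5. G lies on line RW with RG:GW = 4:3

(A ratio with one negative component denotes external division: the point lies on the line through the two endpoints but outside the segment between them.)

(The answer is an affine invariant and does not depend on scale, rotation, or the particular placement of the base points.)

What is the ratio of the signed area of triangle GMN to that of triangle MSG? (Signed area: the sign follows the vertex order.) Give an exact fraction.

Work in coordinates with W = (0, 0), R = (1, 0), Z = (0, 1).
1. N lies on line WR with WN:NR = 5:2 ⇒ N = (5/7, 0)
2. Y is the midpoint of ZW ⇒ Y = (0, 1/2)
3. M lies on line NZ with NM:MZ = 5:3 ⇒ M = (15/56, 5/8)
4. S lies on line MY with MS:SY = -5:3 ⇒ S = (-45/112, 5/16)
5. G lies on line RW with RG:GW = 4:3 ⇒ G = (3/7, 0)
2·[GMN] = -5/28, 2·[MSG] = 15/32
[GMN]:[MSG] = -5/28:15/32 = -8/21

[GMN]:[MSG] = -8/21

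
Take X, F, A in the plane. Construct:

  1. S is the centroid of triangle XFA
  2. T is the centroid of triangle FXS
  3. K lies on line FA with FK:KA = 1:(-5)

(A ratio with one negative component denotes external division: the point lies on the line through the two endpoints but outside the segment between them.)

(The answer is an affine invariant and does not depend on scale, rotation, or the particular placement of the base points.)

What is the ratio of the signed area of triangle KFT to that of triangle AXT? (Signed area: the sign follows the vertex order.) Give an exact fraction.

[KFT]:[AXT] = 1/4

Set X = (0, 0), F = (1, 0), A = (0, 1); any affine frame gives the same invariant.
1. S is the centroid of triangle XFA ⇒ S = (1/3, 1/3)
2. T is the centroid of triangle FXS ⇒ T = (4/9, 1/9)
3. K lies on line FA with FK:KA = 1:(-5) ⇒ K = (5/4, -1/4)
2·[KFT] = 1/9, 2·[AXT] = 4/9
[KFT]:[AXT] = 1/9:4/9 = 1/4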